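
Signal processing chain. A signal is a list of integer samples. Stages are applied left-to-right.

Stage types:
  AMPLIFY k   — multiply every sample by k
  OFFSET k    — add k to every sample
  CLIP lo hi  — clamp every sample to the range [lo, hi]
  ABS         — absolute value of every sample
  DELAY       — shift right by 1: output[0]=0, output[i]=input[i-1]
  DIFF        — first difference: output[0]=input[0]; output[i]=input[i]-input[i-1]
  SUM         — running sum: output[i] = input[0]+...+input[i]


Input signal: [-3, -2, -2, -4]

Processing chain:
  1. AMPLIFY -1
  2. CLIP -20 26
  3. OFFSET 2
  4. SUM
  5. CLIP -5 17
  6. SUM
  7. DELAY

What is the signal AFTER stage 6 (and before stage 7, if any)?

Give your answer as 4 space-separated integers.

Input: [-3, -2, -2, -4]
Stage 1 (AMPLIFY -1): -3*-1=3, -2*-1=2, -2*-1=2, -4*-1=4 -> [3, 2, 2, 4]
Stage 2 (CLIP -20 26): clip(3,-20,26)=3, clip(2,-20,26)=2, clip(2,-20,26)=2, clip(4,-20,26)=4 -> [3, 2, 2, 4]
Stage 3 (OFFSET 2): 3+2=5, 2+2=4, 2+2=4, 4+2=6 -> [5, 4, 4, 6]
Stage 4 (SUM): sum[0..0]=5, sum[0..1]=9, sum[0..2]=13, sum[0..3]=19 -> [5, 9, 13, 19]
Stage 5 (CLIP -5 17): clip(5,-5,17)=5, clip(9,-5,17)=9, clip(13,-5,17)=13, clip(19,-5,17)=17 -> [5, 9, 13, 17]
Stage 6 (SUM): sum[0..0]=5, sum[0..1]=14, sum[0..2]=27, sum[0..3]=44 -> [5, 14, 27, 44]

Answer: 5 14 27 44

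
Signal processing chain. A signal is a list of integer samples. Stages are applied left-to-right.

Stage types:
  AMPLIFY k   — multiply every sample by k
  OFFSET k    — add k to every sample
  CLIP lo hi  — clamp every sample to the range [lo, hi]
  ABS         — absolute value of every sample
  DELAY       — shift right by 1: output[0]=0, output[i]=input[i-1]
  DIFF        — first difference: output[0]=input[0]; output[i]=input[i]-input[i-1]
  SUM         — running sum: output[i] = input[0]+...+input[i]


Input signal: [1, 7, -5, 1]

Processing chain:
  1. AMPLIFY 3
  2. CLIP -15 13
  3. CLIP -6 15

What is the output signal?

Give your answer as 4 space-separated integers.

Answer: 3 13 -6 3

Derivation:
Input: [1, 7, -5, 1]
Stage 1 (AMPLIFY 3): 1*3=3, 7*3=21, -5*3=-15, 1*3=3 -> [3, 21, -15, 3]
Stage 2 (CLIP -15 13): clip(3,-15,13)=3, clip(21,-15,13)=13, clip(-15,-15,13)=-15, clip(3,-15,13)=3 -> [3, 13, -15, 3]
Stage 3 (CLIP -6 15): clip(3,-6,15)=3, clip(13,-6,15)=13, clip(-15,-6,15)=-6, clip(3,-6,15)=3 -> [3, 13, -6, 3]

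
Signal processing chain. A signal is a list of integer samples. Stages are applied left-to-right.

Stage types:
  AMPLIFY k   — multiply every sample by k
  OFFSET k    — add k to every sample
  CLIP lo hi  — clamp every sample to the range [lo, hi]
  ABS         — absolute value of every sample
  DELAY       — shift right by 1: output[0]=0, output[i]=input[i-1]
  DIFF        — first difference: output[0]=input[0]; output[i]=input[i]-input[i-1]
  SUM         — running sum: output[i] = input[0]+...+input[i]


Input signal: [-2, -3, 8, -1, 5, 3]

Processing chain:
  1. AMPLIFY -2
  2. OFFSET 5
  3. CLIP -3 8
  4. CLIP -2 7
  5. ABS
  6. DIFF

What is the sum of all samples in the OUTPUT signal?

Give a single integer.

Answer: 1

Derivation:
Input: [-2, -3, 8, -1, 5, 3]
Stage 1 (AMPLIFY -2): -2*-2=4, -3*-2=6, 8*-2=-16, -1*-2=2, 5*-2=-10, 3*-2=-6 -> [4, 6, -16, 2, -10, -6]
Stage 2 (OFFSET 5): 4+5=9, 6+5=11, -16+5=-11, 2+5=7, -10+5=-5, -6+5=-1 -> [9, 11, -11, 7, -5, -1]
Stage 3 (CLIP -3 8): clip(9,-3,8)=8, clip(11,-3,8)=8, clip(-11,-3,8)=-3, clip(7,-3,8)=7, clip(-5,-3,8)=-3, clip(-1,-3,8)=-1 -> [8, 8, -3, 7, -3, -1]
Stage 4 (CLIP -2 7): clip(8,-2,7)=7, clip(8,-2,7)=7, clip(-3,-2,7)=-2, clip(7,-2,7)=7, clip(-3,-2,7)=-2, clip(-1,-2,7)=-1 -> [7, 7, -2, 7, -2, -1]
Stage 5 (ABS): |7|=7, |7|=7, |-2|=2, |7|=7, |-2|=2, |-1|=1 -> [7, 7, 2, 7, 2, 1]
Stage 6 (DIFF): s[0]=7, 7-7=0, 2-7=-5, 7-2=5, 2-7=-5, 1-2=-1 -> [7, 0, -5, 5, -5, -1]
Output sum: 1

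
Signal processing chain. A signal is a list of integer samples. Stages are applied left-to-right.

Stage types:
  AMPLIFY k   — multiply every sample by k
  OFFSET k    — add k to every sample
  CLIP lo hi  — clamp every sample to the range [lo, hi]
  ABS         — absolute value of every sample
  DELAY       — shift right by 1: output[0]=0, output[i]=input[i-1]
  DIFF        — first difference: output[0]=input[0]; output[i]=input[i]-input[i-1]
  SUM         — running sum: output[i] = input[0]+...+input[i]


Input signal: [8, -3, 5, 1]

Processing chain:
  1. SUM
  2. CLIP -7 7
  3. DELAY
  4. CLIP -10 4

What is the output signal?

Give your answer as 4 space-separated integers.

Input: [8, -3, 5, 1]
Stage 1 (SUM): sum[0..0]=8, sum[0..1]=5, sum[0..2]=10, sum[0..3]=11 -> [8, 5, 10, 11]
Stage 2 (CLIP -7 7): clip(8,-7,7)=7, clip(5,-7,7)=5, clip(10,-7,7)=7, clip(11,-7,7)=7 -> [7, 5, 7, 7]
Stage 3 (DELAY): [0, 7, 5, 7] = [0, 7, 5, 7] -> [0, 7, 5, 7]
Stage 4 (CLIP -10 4): clip(0,-10,4)=0, clip(7,-10,4)=4, clip(5,-10,4)=4, clip(7,-10,4)=4 -> [0, 4, 4, 4]

Answer: 0 4 4 4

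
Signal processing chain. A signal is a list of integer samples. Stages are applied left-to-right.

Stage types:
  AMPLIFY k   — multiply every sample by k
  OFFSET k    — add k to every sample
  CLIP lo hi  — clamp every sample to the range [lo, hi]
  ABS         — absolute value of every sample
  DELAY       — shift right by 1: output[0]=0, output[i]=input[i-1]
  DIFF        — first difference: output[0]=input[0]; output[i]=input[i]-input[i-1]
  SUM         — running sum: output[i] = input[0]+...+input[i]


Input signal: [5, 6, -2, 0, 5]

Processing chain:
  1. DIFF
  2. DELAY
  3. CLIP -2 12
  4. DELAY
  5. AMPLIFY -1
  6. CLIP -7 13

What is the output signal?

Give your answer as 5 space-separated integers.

Answer: 0 0 -5 -1 2

Derivation:
Input: [5, 6, -2, 0, 5]
Stage 1 (DIFF): s[0]=5, 6-5=1, -2-6=-8, 0--2=2, 5-0=5 -> [5, 1, -8, 2, 5]
Stage 2 (DELAY): [0, 5, 1, -8, 2] = [0, 5, 1, -8, 2] -> [0, 5, 1, -8, 2]
Stage 3 (CLIP -2 12): clip(0,-2,12)=0, clip(5,-2,12)=5, clip(1,-2,12)=1, clip(-8,-2,12)=-2, clip(2,-2,12)=2 -> [0, 5, 1, -2, 2]
Stage 4 (DELAY): [0, 0, 5, 1, -2] = [0, 0, 5, 1, -2] -> [0, 0, 5, 1, -2]
Stage 5 (AMPLIFY -1): 0*-1=0, 0*-1=0, 5*-1=-5, 1*-1=-1, -2*-1=2 -> [0, 0, -5, -1, 2]
Stage 6 (CLIP -7 13): clip(0,-7,13)=0, clip(0,-7,13)=0, clip(-5,-7,13)=-5, clip(-1,-7,13)=-1, clip(2,-7,13)=2 -> [0, 0, -5, -1, 2]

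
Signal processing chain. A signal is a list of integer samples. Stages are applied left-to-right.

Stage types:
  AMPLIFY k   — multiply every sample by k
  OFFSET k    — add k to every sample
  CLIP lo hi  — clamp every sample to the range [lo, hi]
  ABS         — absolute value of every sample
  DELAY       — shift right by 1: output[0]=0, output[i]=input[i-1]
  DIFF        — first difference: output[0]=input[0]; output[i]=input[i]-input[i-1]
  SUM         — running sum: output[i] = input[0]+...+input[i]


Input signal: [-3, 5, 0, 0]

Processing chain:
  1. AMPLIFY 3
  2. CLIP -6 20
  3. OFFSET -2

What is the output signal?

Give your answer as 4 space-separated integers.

Input: [-3, 5, 0, 0]
Stage 1 (AMPLIFY 3): -3*3=-9, 5*3=15, 0*3=0, 0*3=0 -> [-9, 15, 0, 0]
Stage 2 (CLIP -6 20): clip(-9,-6,20)=-6, clip(15,-6,20)=15, clip(0,-6,20)=0, clip(0,-6,20)=0 -> [-6, 15, 0, 0]
Stage 3 (OFFSET -2): -6+-2=-8, 15+-2=13, 0+-2=-2, 0+-2=-2 -> [-8, 13, -2, -2]

Answer: -8 13 -2 -2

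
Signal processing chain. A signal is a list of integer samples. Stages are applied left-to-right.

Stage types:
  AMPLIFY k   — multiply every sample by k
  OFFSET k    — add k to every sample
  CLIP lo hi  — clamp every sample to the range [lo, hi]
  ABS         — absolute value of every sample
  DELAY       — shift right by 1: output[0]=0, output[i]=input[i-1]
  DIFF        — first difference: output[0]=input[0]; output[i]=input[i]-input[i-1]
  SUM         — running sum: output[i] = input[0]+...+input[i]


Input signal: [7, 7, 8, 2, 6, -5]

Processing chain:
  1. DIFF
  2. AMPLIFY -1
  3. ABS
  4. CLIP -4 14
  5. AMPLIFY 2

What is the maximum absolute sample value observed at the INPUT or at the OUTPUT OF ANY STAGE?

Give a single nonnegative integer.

Answer: 22

Derivation:
Input: [7, 7, 8, 2, 6, -5] (max |s|=8)
Stage 1 (DIFF): s[0]=7, 7-7=0, 8-7=1, 2-8=-6, 6-2=4, -5-6=-11 -> [7, 0, 1, -6, 4, -11] (max |s|=11)
Stage 2 (AMPLIFY -1): 7*-1=-7, 0*-1=0, 1*-1=-1, -6*-1=6, 4*-1=-4, -11*-1=11 -> [-7, 0, -1, 6, -4, 11] (max |s|=11)
Stage 3 (ABS): |-7|=7, |0|=0, |-1|=1, |6|=6, |-4|=4, |11|=11 -> [7, 0, 1, 6, 4, 11] (max |s|=11)
Stage 4 (CLIP -4 14): clip(7,-4,14)=7, clip(0,-4,14)=0, clip(1,-4,14)=1, clip(6,-4,14)=6, clip(4,-4,14)=4, clip(11,-4,14)=11 -> [7, 0, 1, 6, 4, 11] (max |s|=11)
Stage 5 (AMPLIFY 2): 7*2=14, 0*2=0, 1*2=2, 6*2=12, 4*2=8, 11*2=22 -> [14, 0, 2, 12, 8, 22] (max |s|=22)
Overall max amplitude: 22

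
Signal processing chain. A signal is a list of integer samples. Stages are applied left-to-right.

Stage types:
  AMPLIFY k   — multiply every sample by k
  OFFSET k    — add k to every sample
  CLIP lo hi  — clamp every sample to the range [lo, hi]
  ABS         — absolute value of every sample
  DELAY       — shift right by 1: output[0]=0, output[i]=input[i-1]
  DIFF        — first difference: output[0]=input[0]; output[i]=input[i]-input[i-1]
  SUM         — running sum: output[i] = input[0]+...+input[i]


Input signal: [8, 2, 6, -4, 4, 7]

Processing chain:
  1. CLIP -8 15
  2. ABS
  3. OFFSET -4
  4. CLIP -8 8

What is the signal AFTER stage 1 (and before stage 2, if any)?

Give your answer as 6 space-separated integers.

Input: [8, 2, 6, -4, 4, 7]
Stage 1 (CLIP -8 15): clip(8,-8,15)=8, clip(2,-8,15)=2, clip(6,-8,15)=6, clip(-4,-8,15)=-4, clip(4,-8,15)=4, clip(7,-8,15)=7 -> [8, 2, 6, -4, 4, 7]

Answer: 8 2 6 -4 4 7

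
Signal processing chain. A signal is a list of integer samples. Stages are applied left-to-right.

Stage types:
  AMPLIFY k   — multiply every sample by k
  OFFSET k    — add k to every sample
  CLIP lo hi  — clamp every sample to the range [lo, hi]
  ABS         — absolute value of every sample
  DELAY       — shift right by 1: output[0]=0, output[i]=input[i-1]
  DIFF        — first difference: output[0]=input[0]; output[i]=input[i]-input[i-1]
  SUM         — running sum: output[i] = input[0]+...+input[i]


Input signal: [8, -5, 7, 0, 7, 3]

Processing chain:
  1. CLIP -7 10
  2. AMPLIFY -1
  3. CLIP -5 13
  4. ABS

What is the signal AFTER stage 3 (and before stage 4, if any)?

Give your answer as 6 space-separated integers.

Answer: -5 5 -5 0 -5 -3

Derivation:
Input: [8, -5, 7, 0, 7, 3]
Stage 1 (CLIP -7 10): clip(8,-7,10)=8, clip(-5,-7,10)=-5, clip(7,-7,10)=7, clip(0,-7,10)=0, clip(7,-7,10)=7, clip(3,-7,10)=3 -> [8, -5, 7, 0, 7, 3]
Stage 2 (AMPLIFY -1): 8*-1=-8, -5*-1=5, 7*-1=-7, 0*-1=0, 7*-1=-7, 3*-1=-3 -> [-8, 5, -7, 0, -7, -3]
Stage 3 (CLIP -5 13): clip(-8,-5,13)=-5, clip(5,-5,13)=5, clip(-7,-5,13)=-5, clip(0,-5,13)=0, clip(-7,-5,13)=-5, clip(-3,-5,13)=-3 -> [-5, 5, -5, 0, -5, -3]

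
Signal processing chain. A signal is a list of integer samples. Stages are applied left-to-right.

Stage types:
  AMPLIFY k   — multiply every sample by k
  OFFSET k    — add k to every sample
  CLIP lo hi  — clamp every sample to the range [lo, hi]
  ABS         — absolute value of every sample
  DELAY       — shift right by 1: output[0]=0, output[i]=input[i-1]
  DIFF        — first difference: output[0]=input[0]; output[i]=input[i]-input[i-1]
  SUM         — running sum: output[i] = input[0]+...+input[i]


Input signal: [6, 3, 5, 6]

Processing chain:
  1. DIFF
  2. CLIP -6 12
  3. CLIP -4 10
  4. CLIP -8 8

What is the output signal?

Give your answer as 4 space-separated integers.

Input: [6, 3, 5, 6]
Stage 1 (DIFF): s[0]=6, 3-6=-3, 5-3=2, 6-5=1 -> [6, -3, 2, 1]
Stage 2 (CLIP -6 12): clip(6,-6,12)=6, clip(-3,-6,12)=-3, clip(2,-6,12)=2, clip(1,-6,12)=1 -> [6, -3, 2, 1]
Stage 3 (CLIP -4 10): clip(6,-4,10)=6, clip(-3,-4,10)=-3, clip(2,-4,10)=2, clip(1,-4,10)=1 -> [6, -3, 2, 1]
Stage 4 (CLIP -8 8): clip(6,-8,8)=6, clip(-3,-8,8)=-3, clip(2,-8,8)=2, clip(1,-8,8)=1 -> [6, -3, 2, 1]

Answer: 6 -3 2 1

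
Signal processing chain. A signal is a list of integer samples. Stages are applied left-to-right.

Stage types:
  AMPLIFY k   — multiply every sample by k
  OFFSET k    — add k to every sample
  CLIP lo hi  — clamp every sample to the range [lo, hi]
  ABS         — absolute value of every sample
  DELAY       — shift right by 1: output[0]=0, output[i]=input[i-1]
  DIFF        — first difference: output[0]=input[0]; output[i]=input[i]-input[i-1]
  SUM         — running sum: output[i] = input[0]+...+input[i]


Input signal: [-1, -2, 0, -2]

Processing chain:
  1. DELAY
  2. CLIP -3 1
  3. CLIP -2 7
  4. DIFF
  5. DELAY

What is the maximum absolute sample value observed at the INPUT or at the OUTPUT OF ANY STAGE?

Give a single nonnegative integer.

Input: [-1, -2, 0, -2] (max |s|=2)
Stage 1 (DELAY): [0, -1, -2, 0] = [0, -1, -2, 0] -> [0, -1, -2, 0] (max |s|=2)
Stage 2 (CLIP -3 1): clip(0,-3,1)=0, clip(-1,-3,1)=-1, clip(-2,-3,1)=-2, clip(0,-3,1)=0 -> [0, -1, -2, 0] (max |s|=2)
Stage 3 (CLIP -2 7): clip(0,-2,7)=0, clip(-1,-2,7)=-1, clip(-2,-2,7)=-2, clip(0,-2,7)=0 -> [0, -1, -2, 0] (max |s|=2)
Stage 4 (DIFF): s[0]=0, -1-0=-1, -2--1=-1, 0--2=2 -> [0, -1, -1, 2] (max |s|=2)
Stage 5 (DELAY): [0, 0, -1, -1] = [0, 0, -1, -1] -> [0, 0, -1, -1] (max |s|=1)
Overall max amplitude: 2

Answer: 2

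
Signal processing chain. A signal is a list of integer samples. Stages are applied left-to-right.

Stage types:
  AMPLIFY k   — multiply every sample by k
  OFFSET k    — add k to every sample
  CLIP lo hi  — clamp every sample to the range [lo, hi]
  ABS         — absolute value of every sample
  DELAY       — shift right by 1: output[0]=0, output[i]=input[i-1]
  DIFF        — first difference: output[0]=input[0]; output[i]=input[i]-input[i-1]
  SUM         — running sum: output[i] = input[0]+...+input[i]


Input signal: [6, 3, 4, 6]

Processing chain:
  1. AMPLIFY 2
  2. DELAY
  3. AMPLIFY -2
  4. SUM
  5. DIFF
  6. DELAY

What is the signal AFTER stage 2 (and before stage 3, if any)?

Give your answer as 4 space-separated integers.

Input: [6, 3, 4, 6]
Stage 1 (AMPLIFY 2): 6*2=12, 3*2=6, 4*2=8, 6*2=12 -> [12, 6, 8, 12]
Stage 2 (DELAY): [0, 12, 6, 8] = [0, 12, 6, 8] -> [0, 12, 6, 8]

Answer: 0 12 6 8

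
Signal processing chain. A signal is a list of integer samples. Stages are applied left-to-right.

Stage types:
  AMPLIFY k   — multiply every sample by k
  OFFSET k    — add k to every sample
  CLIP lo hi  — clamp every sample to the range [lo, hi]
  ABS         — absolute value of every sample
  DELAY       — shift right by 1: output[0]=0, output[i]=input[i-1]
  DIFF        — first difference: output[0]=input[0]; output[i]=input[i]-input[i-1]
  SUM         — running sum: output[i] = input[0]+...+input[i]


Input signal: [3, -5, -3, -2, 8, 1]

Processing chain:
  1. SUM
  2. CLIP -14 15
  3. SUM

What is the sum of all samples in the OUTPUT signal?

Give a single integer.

Input: [3, -5, -3, -2, 8, 1]
Stage 1 (SUM): sum[0..0]=3, sum[0..1]=-2, sum[0..2]=-5, sum[0..3]=-7, sum[0..4]=1, sum[0..5]=2 -> [3, -2, -5, -7, 1, 2]
Stage 2 (CLIP -14 15): clip(3,-14,15)=3, clip(-2,-14,15)=-2, clip(-5,-14,15)=-5, clip(-7,-14,15)=-7, clip(1,-14,15)=1, clip(2,-14,15)=2 -> [3, -2, -5, -7, 1, 2]
Stage 3 (SUM): sum[0..0]=3, sum[0..1]=1, sum[0..2]=-4, sum[0..3]=-11, sum[0..4]=-10, sum[0..5]=-8 -> [3, 1, -4, -11, -10, -8]
Output sum: -29

Answer: -29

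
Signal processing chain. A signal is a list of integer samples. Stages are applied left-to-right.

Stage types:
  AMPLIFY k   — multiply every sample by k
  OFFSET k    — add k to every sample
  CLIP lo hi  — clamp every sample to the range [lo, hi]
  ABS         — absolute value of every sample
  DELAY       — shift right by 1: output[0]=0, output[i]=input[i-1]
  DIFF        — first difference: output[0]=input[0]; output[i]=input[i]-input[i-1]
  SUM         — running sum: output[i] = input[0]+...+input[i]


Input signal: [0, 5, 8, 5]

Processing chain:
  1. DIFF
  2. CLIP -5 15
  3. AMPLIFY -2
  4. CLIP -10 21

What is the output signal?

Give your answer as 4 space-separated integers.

Answer: 0 -10 -6 6

Derivation:
Input: [0, 5, 8, 5]
Stage 1 (DIFF): s[0]=0, 5-0=5, 8-5=3, 5-8=-3 -> [0, 5, 3, -3]
Stage 2 (CLIP -5 15): clip(0,-5,15)=0, clip(5,-5,15)=5, clip(3,-5,15)=3, clip(-3,-5,15)=-3 -> [0, 5, 3, -3]
Stage 3 (AMPLIFY -2): 0*-2=0, 5*-2=-10, 3*-2=-6, -3*-2=6 -> [0, -10, -6, 6]
Stage 4 (CLIP -10 21): clip(0,-10,21)=0, clip(-10,-10,21)=-10, clip(-6,-10,21)=-6, clip(6,-10,21)=6 -> [0, -10, -6, 6]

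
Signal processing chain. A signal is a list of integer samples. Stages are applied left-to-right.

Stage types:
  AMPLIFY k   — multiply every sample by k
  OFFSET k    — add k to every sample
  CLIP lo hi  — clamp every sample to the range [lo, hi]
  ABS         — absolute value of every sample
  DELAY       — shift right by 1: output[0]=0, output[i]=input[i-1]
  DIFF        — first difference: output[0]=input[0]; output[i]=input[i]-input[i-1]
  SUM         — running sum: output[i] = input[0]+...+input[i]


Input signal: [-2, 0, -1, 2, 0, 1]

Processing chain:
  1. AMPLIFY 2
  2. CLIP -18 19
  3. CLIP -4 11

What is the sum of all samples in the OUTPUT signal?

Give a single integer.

Input: [-2, 0, -1, 2, 0, 1]
Stage 1 (AMPLIFY 2): -2*2=-4, 0*2=0, -1*2=-2, 2*2=4, 0*2=0, 1*2=2 -> [-4, 0, -2, 4, 0, 2]
Stage 2 (CLIP -18 19): clip(-4,-18,19)=-4, clip(0,-18,19)=0, clip(-2,-18,19)=-2, clip(4,-18,19)=4, clip(0,-18,19)=0, clip(2,-18,19)=2 -> [-4, 0, -2, 4, 0, 2]
Stage 3 (CLIP -4 11): clip(-4,-4,11)=-4, clip(0,-4,11)=0, clip(-2,-4,11)=-2, clip(4,-4,11)=4, clip(0,-4,11)=0, clip(2,-4,11)=2 -> [-4, 0, -2, 4, 0, 2]
Output sum: 0

Answer: 0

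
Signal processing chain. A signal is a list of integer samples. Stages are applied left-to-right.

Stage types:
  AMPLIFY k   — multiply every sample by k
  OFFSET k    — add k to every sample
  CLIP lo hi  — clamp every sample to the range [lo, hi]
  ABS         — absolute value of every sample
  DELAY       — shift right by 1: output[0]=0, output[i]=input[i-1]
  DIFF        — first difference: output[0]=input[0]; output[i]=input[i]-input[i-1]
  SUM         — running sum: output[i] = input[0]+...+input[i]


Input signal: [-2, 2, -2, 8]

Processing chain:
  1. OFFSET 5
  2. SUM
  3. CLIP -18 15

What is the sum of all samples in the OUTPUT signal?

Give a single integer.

Input: [-2, 2, -2, 8]
Stage 1 (OFFSET 5): -2+5=3, 2+5=7, -2+5=3, 8+5=13 -> [3, 7, 3, 13]
Stage 2 (SUM): sum[0..0]=3, sum[0..1]=10, sum[0..2]=13, sum[0..3]=26 -> [3, 10, 13, 26]
Stage 3 (CLIP -18 15): clip(3,-18,15)=3, clip(10,-18,15)=10, clip(13,-18,15)=13, clip(26,-18,15)=15 -> [3, 10, 13, 15]
Output sum: 41

Answer: 41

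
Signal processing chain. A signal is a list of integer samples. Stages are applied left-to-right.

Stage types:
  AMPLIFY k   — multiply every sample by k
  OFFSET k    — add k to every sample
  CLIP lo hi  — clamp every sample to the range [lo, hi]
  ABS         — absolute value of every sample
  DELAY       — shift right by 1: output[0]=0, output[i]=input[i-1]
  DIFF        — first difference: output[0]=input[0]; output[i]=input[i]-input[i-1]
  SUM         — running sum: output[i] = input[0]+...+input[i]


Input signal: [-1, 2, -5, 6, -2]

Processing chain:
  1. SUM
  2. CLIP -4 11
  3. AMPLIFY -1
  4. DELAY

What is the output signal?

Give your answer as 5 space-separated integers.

Input: [-1, 2, -5, 6, -2]
Stage 1 (SUM): sum[0..0]=-1, sum[0..1]=1, sum[0..2]=-4, sum[0..3]=2, sum[0..4]=0 -> [-1, 1, -4, 2, 0]
Stage 2 (CLIP -4 11): clip(-1,-4,11)=-1, clip(1,-4,11)=1, clip(-4,-4,11)=-4, clip(2,-4,11)=2, clip(0,-4,11)=0 -> [-1, 1, -4, 2, 0]
Stage 3 (AMPLIFY -1): -1*-1=1, 1*-1=-1, -4*-1=4, 2*-1=-2, 0*-1=0 -> [1, -1, 4, -2, 0]
Stage 4 (DELAY): [0, 1, -1, 4, -2] = [0, 1, -1, 4, -2] -> [0, 1, -1, 4, -2]

Answer: 0 1 -1 4 -2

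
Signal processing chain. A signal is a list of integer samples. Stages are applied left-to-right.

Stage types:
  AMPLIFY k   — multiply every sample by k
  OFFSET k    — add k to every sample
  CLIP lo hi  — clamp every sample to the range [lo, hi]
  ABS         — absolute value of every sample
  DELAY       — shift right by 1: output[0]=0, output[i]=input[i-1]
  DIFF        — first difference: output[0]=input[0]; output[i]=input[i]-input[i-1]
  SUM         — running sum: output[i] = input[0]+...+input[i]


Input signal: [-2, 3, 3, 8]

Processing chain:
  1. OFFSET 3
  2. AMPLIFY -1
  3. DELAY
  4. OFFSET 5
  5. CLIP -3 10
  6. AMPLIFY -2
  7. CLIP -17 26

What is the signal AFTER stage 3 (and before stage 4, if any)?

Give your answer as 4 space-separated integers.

Answer: 0 -1 -6 -6

Derivation:
Input: [-2, 3, 3, 8]
Stage 1 (OFFSET 3): -2+3=1, 3+3=6, 3+3=6, 8+3=11 -> [1, 6, 6, 11]
Stage 2 (AMPLIFY -1): 1*-1=-1, 6*-1=-6, 6*-1=-6, 11*-1=-11 -> [-1, -6, -6, -11]
Stage 3 (DELAY): [0, -1, -6, -6] = [0, -1, -6, -6] -> [0, -1, -6, -6]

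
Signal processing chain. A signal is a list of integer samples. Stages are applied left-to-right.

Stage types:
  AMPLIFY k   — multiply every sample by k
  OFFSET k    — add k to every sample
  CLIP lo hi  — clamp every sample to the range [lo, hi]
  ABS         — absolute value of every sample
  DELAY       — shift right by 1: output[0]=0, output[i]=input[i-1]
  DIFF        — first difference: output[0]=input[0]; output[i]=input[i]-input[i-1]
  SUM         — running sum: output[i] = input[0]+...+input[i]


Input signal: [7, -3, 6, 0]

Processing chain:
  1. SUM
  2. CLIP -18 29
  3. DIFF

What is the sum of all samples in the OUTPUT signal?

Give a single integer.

Input: [7, -3, 6, 0]
Stage 1 (SUM): sum[0..0]=7, sum[0..1]=4, sum[0..2]=10, sum[0..3]=10 -> [7, 4, 10, 10]
Stage 2 (CLIP -18 29): clip(7,-18,29)=7, clip(4,-18,29)=4, clip(10,-18,29)=10, clip(10,-18,29)=10 -> [7, 4, 10, 10]
Stage 3 (DIFF): s[0]=7, 4-7=-3, 10-4=6, 10-10=0 -> [7, -3, 6, 0]
Output sum: 10

Answer: 10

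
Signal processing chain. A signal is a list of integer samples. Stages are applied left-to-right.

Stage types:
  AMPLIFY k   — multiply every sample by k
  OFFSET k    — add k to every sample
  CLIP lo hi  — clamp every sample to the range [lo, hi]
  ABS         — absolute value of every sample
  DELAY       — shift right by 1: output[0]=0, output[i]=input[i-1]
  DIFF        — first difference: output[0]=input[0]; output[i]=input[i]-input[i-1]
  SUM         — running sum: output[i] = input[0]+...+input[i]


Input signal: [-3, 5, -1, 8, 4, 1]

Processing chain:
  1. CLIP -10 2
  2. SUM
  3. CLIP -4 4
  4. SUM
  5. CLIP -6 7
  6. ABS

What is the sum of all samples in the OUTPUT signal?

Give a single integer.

Answer: 24

Derivation:
Input: [-3, 5, -1, 8, 4, 1]
Stage 1 (CLIP -10 2): clip(-3,-10,2)=-3, clip(5,-10,2)=2, clip(-1,-10,2)=-1, clip(8,-10,2)=2, clip(4,-10,2)=2, clip(1,-10,2)=1 -> [-3, 2, -1, 2, 2, 1]
Stage 2 (SUM): sum[0..0]=-3, sum[0..1]=-1, sum[0..2]=-2, sum[0..3]=0, sum[0..4]=2, sum[0..5]=3 -> [-3, -1, -2, 0, 2, 3]
Stage 3 (CLIP -4 4): clip(-3,-4,4)=-3, clip(-1,-4,4)=-1, clip(-2,-4,4)=-2, clip(0,-4,4)=0, clip(2,-4,4)=2, clip(3,-4,4)=3 -> [-3, -1, -2, 0, 2, 3]
Stage 4 (SUM): sum[0..0]=-3, sum[0..1]=-4, sum[0..2]=-6, sum[0..3]=-6, sum[0..4]=-4, sum[0..5]=-1 -> [-3, -4, -6, -6, -4, -1]
Stage 5 (CLIP -6 7): clip(-3,-6,7)=-3, clip(-4,-6,7)=-4, clip(-6,-6,7)=-6, clip(-6,-6,7)=-6, clip(-4,-6,7)=-4, clip(-1,-6,7)=-1 -> [-3, -4, -6, -6, -4, -1]
Stage 6 (ABS): |-3|=3, |-4|=4, |-6|=6, |-6|=6, |-4|=4, |-1|=1 -> [3, 4, 6, 6, 4, 1]
Output sum: 24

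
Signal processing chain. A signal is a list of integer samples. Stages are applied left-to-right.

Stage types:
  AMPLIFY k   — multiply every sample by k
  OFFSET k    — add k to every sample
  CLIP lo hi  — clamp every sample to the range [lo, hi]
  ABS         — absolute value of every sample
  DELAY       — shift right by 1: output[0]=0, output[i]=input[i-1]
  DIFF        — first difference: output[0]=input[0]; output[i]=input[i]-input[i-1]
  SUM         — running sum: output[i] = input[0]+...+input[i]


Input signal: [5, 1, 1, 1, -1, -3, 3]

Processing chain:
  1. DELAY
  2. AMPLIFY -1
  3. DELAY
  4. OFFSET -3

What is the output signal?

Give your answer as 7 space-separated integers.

Input: [5, 1, 1, 1, -1, -3, 3]
Stage 1 (DELAY): [0, 5, 1, 1, 1, -1, -3] = [0, 5, 1, 1, 1, -1, -3] -> [0, 5, 1, 1, 1, -1, -3]
Stage 2 (AMPLIFY -1): 0*-1=0, 5*-1=-5, 1*-1=-1, 1*-1=-1, 1*-1=-1, -1*-1=1, -3*-1=3 -> [0, -5, -1, -1, -1, 1, 3]
Stage 3 (DELAY): [0, 0, -5, -1, -1, -1, 1] = [0, 0, -5, -1, -1, -1, 1] -> [0, 0, -5, -1, -1, -1, 1]
Stage 4 (OFFSET -3): 0+-3=-3, 0+-3=-3, -5+-3=-8, -1+-3=-4, -1+-3=-4, -1+-3=-4, 1+-3=-2 -> [-3, -3, -8, -4, -4, -4, -2]

Answer: -3 -3 -8 -4 -4 -4 -2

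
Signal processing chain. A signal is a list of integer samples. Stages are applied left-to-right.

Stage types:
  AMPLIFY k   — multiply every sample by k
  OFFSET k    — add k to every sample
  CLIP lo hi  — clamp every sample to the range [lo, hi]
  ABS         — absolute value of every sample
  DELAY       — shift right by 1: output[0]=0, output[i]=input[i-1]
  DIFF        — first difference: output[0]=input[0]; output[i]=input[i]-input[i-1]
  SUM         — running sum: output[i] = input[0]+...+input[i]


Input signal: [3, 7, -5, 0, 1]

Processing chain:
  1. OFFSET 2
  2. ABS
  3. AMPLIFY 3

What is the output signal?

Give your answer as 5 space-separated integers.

Input: [3, 7, -5, 0, 1]
Stage 1 (OFFSET 2): 3+2=5, 7+2=9, -5+2=-3, 0+2=2, 1+2=3 -> [5, 9, -3, 2, 3]
Stage 2 (ABS): |5|=5, |9|=9, |-3|=3, |2|=2, |3|=3 -> [5, 9, 3, 2, 3]
Stage 3 (AMPLIFY 3): 5*3=15, 9*3=27, 3*3=9, 2*3=6, 3*3=9 -> [15, 27, 9, 6, 9]

Answer: 15 27 9 6 9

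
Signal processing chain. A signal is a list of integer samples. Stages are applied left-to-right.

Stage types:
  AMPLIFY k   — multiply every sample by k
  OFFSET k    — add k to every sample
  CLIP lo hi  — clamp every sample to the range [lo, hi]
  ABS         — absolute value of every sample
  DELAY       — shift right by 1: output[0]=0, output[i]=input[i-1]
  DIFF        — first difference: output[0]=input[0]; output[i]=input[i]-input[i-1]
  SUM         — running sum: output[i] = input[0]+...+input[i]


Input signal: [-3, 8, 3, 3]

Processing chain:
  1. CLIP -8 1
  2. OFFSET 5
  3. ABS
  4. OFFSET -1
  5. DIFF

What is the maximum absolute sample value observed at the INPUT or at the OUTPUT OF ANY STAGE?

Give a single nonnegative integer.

Input: [-3, 8, 3, 3] (max |s|=8)
Stage 1 (CLIP -8 1): clip(-3,-8,1)=-3, clip(8,-8,1)=1, clip(3,-8,1)=1, clip(3,-8,1)=1 -> [-3, 1, 1, 1] (max |s|=3)
Stage 2 (OFFSET 5): -3+5=2, 1+5=6, 1+5=6, 1+5=6 -> [2, 6, 6, 6] (max |s|=6)
Stage 3 (ABS): |2|=2, |6|=6, |6|=6, |6|=6 -> [2, 6, 6, 6] (max |s|=6)
Stage 4 (OFFSET -1): 2+-1=1, 6+-1=5, 6+-1=5, 6+-1=5 -> [1, 5, 5, 5] (max |s|=5)
Stage 5 (DIFF): s[0]=1, 5-1=4, 5-5=0, 5-5=0 -> [1, 4, 0, 0] (max |s|=4)
Overall max amplitude: 8

Answer: 8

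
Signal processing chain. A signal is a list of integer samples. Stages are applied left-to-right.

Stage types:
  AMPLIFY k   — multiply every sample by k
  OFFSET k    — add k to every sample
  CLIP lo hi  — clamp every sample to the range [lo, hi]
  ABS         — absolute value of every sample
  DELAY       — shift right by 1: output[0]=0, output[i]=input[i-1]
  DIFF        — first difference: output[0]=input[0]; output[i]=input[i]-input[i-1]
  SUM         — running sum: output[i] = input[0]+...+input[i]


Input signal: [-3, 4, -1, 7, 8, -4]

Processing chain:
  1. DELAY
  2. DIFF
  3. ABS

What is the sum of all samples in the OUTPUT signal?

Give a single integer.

Input: [-3, 4, -1, 7, 8, -4]
Stage 1 (DELAY): [0, -3, 4, -1, 7, 8] = [0, -3, 4, -1, 7, 8] -> [0, -3, 4, -1, 7, 8]
Stage 2 (DIFF): s[0]=0, -3-0=-3, 4--3=7, -1-4=-5, 7--1=8, 8-7=1 -> [0, -3, 7, -5, 8, 1]
Stage 3 (ABS): |0|=0, |-3|=3, |7|=7, |-5|=5, |8|=8, |1|=1 -> [0, 3, 7, 5, 8, 1]
Output sum: 24

Answer: 24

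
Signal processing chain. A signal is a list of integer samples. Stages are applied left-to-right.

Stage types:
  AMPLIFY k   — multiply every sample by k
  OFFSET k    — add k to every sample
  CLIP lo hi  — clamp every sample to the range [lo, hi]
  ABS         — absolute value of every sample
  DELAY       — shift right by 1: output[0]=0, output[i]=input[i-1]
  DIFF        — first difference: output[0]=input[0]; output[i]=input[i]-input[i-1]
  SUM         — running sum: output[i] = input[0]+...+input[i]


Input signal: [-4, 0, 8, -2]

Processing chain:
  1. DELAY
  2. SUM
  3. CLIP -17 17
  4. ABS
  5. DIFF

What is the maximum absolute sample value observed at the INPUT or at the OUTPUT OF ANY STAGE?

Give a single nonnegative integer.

Input: [-4, 0, 8, -2] (max |s|=8)
Stage 1 (DELAY): [0, -4, 0, 8] = [0, -4, 0, 8] -> [0, -4, 0, 8] (max |s|=8)
Stage 2 (SUM): sum[0..0]=0, sum[0..1]=-4, sum[0..2]=-4, sum[0..3]=4 -> [0, -4, -4, 4] (max |s|=4)
Stage 3 (CLIP -17 17): clip(0,-17,17)=0, clip(-4,-17,17)=-4, clip(-4,-17,17)=-4, clip(4,-17,17)=4 -> [0, -4, -4, 4] (max |s|=4)
Stage 4 (ABS): |0|=0, |-4|=4, |-4|=4, |4|=4 -> [0, 4, 4, 4] (max |s|=4)
Stage 5 (DIFF): s[0]=0, 4-0=4, 4-4=0, 4-4=0 -> [0, 4, 0, 0] (max |s|=4)
Overall max amplitude: 8

Answer: 8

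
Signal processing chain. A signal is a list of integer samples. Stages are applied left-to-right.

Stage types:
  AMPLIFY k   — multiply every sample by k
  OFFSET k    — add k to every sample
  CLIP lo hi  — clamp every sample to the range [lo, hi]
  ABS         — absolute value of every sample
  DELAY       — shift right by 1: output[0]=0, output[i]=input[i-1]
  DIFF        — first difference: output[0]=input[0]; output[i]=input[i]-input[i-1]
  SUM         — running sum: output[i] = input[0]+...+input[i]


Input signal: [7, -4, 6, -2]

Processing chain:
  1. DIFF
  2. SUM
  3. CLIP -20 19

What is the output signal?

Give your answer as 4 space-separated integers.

Input: [7, -4, 6, -2]
Stage 1 (DIFF): s[0]=7, -4-7=-11, 6--4=10, -2-6=-8 -> [7, -11, 10, -8]
Stage 2 (SUM): sum[0..0]=7, sum[0..1]=-4, sum[0..2]=6, sum[0..3]=-2 -> [7, -4, 6, -2]
Stage 3 (CLIP -20 19): clip(7,-20,19)=7, clip(-4,-20,19)=-4, clip(6,-20,19)=6, clip(-2,-20,19)=-2 -> [7, -4, 6, -2]

Answer: 7 -4 6 -2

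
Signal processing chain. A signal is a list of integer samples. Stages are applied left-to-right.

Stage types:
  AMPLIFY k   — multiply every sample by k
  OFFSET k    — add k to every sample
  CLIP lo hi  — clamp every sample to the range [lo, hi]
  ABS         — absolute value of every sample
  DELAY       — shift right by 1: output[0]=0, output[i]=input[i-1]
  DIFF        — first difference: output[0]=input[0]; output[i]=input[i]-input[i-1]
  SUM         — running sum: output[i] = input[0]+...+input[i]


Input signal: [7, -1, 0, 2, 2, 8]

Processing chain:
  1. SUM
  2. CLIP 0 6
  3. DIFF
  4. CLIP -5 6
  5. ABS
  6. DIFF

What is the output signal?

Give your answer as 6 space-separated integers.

Answer: 6 -6 0 0 0 0

Derivation:
Input: [7, -1, 0, 2, 2, 8]
Stage 1 (SUM): sum[0..0]=7, sum[0..1]=6, sum[0..2]=6, sum[0..3]=8, sum[0..4]=10, sum[0..5]=18 -> [7, 6, 6, 8, 10, 18]
Stage 2 (CLIP 0 6): clip(7,0,6)=6, clip(6,0,6)=6, clip(6,0,6)=6, clip(8,0,6)=6, clip(10,0,6)=6, clip(18,0,6)=6 -> [6, 6, 6, 6, 6, 6]
Stage 3 (DIFF): s[0]=6, 6-6=0, 6-6=0, 6-6=0, 6-6=0, 6-6=0 -> [6, 0, 0, 0, 0, 0]
Stage 4 (CLIP -5 6): clip(6,-5,6)=6, clip(0,-5,6)=0, clip(0,-5,6)=0, clip(0,-5,6)=0, clip(0,-5,6)=0, clip(0,-5,6)=0 -> [6, 0, 0, 0, 0, 0]
Stage 5 (ABS): |6|=6, |0|=0, |0|=0, |0|=0, |0|=0, |0|=0 -> [6, 0, 0, 0, 0, 0]
Stage 6 (DIFF): s[0]=6, 0-6=-6, 0-0=0, 0-0=0, 0-0=0, 0-0=0 -> [6, -6, 0, 0, 0, 0]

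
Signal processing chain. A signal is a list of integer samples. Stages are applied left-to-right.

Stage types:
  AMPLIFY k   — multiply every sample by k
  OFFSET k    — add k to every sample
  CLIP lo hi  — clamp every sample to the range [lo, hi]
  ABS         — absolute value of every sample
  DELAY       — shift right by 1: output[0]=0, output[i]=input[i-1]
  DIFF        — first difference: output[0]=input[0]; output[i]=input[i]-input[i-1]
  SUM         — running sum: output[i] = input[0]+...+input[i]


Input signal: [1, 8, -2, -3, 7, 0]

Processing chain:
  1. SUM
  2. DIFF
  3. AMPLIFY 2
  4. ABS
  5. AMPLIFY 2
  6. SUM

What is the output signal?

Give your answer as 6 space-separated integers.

Input: [1, 8, -2, -3, 7, 0]
Stage 1 (SUM): sum[0..0]=1, sum[0..1]=9, sum[0..2]=7, sum[0..3]=4, sum[0..4]=11, sum[0..5]=11 -> [1, 9, 7, 4, 11, 11]
Stage 2 (DIFF): s[0]=1, 9-1=8, 7-9=-2, 4-7=-3, 11-4=7, 11-11=0 -> [1, 8, -2, -3, 7, 0]
Stage 3 (AMPLIFY 2): 1*2=2, 8*2=16, -2*2=-4, -3*2=-6, 7*2=14, 0*2=0 -> [2, 16, -4, -6, 14, 0]
Stage 4 (ABS): |2|=2, |16|=16, |-4|=4, |-6|=6, |14|=14, |0|=0 -> [2, 16, 4, 6, 14, 0]
Stage 5 (AMPLIFY 2): 2*2=4, 16*2=32, 4*2=8, 6*2=12, 14*2=28, 0*2=0 -> [4, 32, 8, 12, 28, 0]
Stage 6 (SUM): sum[0..0]=4, sum[0..1]=36, sum[0..2]=44, sum[0..3]=56, sum[0..4]=84, sum[0..5]=84 -> [4, 36, 44, 56, 84, 84]

Answer: 4 36 44 56 84 84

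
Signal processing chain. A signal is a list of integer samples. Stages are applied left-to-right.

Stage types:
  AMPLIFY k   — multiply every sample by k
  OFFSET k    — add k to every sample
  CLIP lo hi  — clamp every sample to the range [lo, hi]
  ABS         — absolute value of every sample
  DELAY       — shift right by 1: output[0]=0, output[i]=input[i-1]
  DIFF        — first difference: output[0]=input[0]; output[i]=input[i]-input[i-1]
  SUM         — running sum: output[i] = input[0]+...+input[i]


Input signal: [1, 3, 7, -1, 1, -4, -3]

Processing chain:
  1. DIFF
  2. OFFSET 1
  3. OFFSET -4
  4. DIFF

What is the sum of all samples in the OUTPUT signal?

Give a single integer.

Input: [1, 3, 7, -1, 1, -4, -3]
Stage 1 (DIFF): s[0]=1, 3-1=2, 7-3=4, -1-7=-8, 1--1=2, -4-1=-5, -3--4=1 -> [1, 2, 4, -8, 2, -5, 1]
Stage 2 (OFFSET 1): 1+1=2, 2+1=3, 4+1=5, -8+1=-7, 2+1=3, -5+1=-4, 1+1=2 -> [2, 3, 5, -7, 3, -4, 2]
Stage 3 (OFFSET -4): 2+-4=-2, 3+-4=-1, 5+-4=1, -7+-4=-11, 3+-4=-1, -4+-4=-8, 2+-4=-2 -> [-2, -1, 1, -11, -1, -8, -2]
Stage 4 (DIFF): s[0]=-2, -1--2=1, 1--1=2, -11-1=-12, -1--11=10, -8--1=-7, -2--8=6 -> [-2, 1, 2, -12, 10, -7, 6]
Output sum: -2

Answer: -2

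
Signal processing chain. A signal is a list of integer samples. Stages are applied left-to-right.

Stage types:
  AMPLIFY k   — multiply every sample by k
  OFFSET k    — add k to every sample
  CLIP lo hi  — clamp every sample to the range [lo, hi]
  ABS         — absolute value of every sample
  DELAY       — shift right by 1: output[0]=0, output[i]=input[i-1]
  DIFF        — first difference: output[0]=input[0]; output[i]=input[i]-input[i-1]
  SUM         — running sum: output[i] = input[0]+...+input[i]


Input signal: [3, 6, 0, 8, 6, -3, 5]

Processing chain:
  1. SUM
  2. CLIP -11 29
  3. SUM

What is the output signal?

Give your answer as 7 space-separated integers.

Input: [3, 6, 0, 8, 6, -3, 5]
Stage 1 (SUM): sum[0..0]=3, sum[0..1]=9, sum[0..2]=9, sum[0..3]=17, sum[0..4]=23, sum[0..5]=20, sum[0..6]=25 -> [3, 9, 9, 17, 23, 20, 25]
Stage 2 (CLIP -11 29): clip(3,-11,29)=3, clip(9,-11,29)=9, clip(9,-11,29)=9, clip(17,-11,29)=17, clip(23,-11,29)=23, clip(20,-11,29)=20, clip(25,-11,29)=25 -> [3, 9, 9, 17, 23, 20, 25]
Stage 3 (SUM): sum[0..0]=3, sum[0..1]=12, sum[0..2]=21, sum[0..3]=38, sum[0..4]=61, sum[0..5]=81, sum[0..6]=106 -> [3, 12, 21, 38, 61, 81, 106]

Answer: 3 12 21 38 61 81 106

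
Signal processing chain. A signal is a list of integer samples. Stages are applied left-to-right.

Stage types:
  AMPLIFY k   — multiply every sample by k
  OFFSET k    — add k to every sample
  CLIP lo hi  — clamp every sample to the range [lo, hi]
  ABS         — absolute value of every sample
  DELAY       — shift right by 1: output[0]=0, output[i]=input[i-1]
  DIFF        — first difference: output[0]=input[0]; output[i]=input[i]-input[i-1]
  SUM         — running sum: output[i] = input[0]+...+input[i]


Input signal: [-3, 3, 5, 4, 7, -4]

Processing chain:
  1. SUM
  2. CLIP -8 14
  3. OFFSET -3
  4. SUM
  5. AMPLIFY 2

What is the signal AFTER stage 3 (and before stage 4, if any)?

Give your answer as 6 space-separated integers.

Input: [-3, 3, 5, 4, 7, -4]
Stage 1 (SUM): sum[0..0]=-3, sum[0..1]=0, sum[0..2]=5, sum[0..3]=9, sum[0..4]=16, sum[0..5]=12 -> [-3, 0, 5, 9, 16, 12]
Stage 2 (CLIP -8 14): clip(-3,-8,14)=-3, clip(0,-8,14)=0, clip(5,-8,14)=5, clip(9,-8,14)=9, clip(16,-8,14)=14, clip(12,-8,14)=12 -> [-3, 0, 5, 9, 14, 12]
Stage 3 (OFFSET -3): -3+-3=-6, 0+-3=-3, 5+-3=2, 9+-3=6, 14+-3=11, 12+-3=9 -> [-6, -3, 2, 6, 11, 9]

Answer: -6 -3 2 6 11 9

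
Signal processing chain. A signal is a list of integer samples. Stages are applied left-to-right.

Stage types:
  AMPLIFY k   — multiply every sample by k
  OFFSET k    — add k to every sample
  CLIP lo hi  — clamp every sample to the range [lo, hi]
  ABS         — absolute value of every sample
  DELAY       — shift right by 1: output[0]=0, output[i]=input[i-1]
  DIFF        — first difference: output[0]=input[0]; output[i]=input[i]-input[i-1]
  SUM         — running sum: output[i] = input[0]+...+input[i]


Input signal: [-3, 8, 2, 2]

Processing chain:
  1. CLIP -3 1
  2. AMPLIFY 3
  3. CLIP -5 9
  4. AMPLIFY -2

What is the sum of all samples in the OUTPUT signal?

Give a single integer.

Answer: -8

Derivation:
Input: [-3, 8, 2, 2]
Stage 1 (CLIP -3 1): clip(-3,-3,1)=-3, clip(8,-3,1)=1, clip(2,-3,1)=1, clip(2,-3,1)=1 -> [-3, 1, 1, 1]
Stage 2 (AMPLIFY 3): -3*3=-9, 1*3=3, 1*3=3, 1*3=3 -> [-9, 3, 3, 3]
Stage 3 (CLIP -5 9): clip(-9,-5,9)=-5, clip(3,-5,9)=3, clip(3,-5,9)=3, clip(3,-5,9)=3 -> [-5, 3, 3, 3]
Stage 4 (AMPLIFY -2): -5*-2=10, 3*-2=-6, 3*-2=-6, 3*-2=-6 -> [10, -6, -6, -6]
Output sum: -8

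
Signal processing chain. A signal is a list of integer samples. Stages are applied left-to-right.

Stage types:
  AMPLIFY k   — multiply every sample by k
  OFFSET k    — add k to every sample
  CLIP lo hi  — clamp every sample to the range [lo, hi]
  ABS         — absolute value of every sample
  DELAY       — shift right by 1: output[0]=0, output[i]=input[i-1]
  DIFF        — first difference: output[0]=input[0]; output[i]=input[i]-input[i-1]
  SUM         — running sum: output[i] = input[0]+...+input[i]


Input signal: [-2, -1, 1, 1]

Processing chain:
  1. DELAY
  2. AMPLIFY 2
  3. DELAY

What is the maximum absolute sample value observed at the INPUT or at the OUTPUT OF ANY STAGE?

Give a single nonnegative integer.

Input: [-2, -1, 1, 1] (max |s|=2)
Stage 1 (DELAY): [0, -2, -1, 1] = [0, -2, -1, 1] -> [0, -2, -1, 1] (max |s|=2)
Stage 2 (AMPLIFY 2): 0*2=0, -2*2=-4, -1*2=-2, 1*2=2 -> [0, -4, -2, 2] (max |s|=4)
Stage 3 (DELAY): [0, 0, -4, -2] = [0, 0, -4, -2] -> [0, 0, -4, -2] (max |s|=4)
Overall max amplitude: 4

Answer: 4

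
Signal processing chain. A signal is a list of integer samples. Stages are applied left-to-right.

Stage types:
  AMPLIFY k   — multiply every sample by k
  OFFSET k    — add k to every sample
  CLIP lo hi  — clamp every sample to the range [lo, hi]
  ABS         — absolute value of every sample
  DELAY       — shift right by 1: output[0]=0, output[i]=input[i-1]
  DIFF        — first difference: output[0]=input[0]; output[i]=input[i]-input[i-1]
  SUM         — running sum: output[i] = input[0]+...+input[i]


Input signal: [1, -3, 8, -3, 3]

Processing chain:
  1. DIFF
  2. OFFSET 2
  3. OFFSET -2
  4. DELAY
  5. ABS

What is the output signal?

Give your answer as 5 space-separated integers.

Answer: 0 1 4 11 11

Derivation:
Input: [1, -3, 8, -3, 3]
Stage 1 (DIFF): s[0]=1, -3-1=-4, 8--3=11, -3-8=-11, 3--3=6 -> [1, -4, 11, -11, 6]
Stage 2 (OFFSET 2): 1+2=3, -4+2=-2, 11+2=13, -11+2=-9, 6+2=8 -> [3, -2, 13, -9, 8]
Stage 3 (OFFSET -2): 3+-2=1, -2+-2=-4, 13+-2=11, -9+-2=-11, 8+-2=6 -> [1, -4, 11, -11, 6]
Stage 4 (DELAY): [0, 1, -4, 11, -11] = [0, 1, -4, 11, -11] -> [0, 1, -4, 11, -11]
Stage 5 (ABS): |0|=0, |1|=1, |-4|=4, |11|=11, |-11|=11 -> [0, 1, 4, 11, 11]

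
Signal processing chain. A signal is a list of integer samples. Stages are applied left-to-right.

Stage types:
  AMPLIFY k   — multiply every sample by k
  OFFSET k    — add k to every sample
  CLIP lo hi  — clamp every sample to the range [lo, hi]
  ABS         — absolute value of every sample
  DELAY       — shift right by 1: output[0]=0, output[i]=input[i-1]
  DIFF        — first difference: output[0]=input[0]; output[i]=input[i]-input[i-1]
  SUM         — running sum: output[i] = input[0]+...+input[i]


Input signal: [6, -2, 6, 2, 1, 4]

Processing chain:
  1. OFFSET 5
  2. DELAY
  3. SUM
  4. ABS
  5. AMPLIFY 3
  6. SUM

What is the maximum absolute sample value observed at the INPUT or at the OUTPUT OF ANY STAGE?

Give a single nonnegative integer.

Answer: 360

Derivation:
Input: [6, -2, 6, 2, 1, 4] (max |s|=6)
Stage 1 (OFFSET 5): 6+5=11, -2+5=3, 6+5=11, 2+5=7, 1+5=6, 4+5=9 -> [11, 3, 11, 7, 6, 9] (max |s|=11)
Stage 2 (DELAY): [0, 11, 3, 11, 7, 6] = [0, 11, 3, 11, 7, 6] -> [0, 11, 3, 11, 7, 6] (max |s|=11)
Stage 3 (SUM): sum[0..0]=0, sum[0..1]=11, sum[0..2]=14, sum[0..3]=25, sum[0..4]=32, sum[0..5]=38 -> [0, 11, 14, 25, 32, 38] (max |s|=38)
Stage 4 (ABS): |0|=0, |11|=11, |14|=14, |25|=25, |32|=32, |38|=38 -> [0, 11, 14, 25, 32, 38] (max |s|=38)
Stage 5 (AMPLIFY 3): 0*3=0, 11*3=33, 14*3=42, 25*3=75, 32*3=96, 38*3=114 -> [0, 33, 42, 75, 96, 114] (max |s|=114)
Stage 6 (SUM): sum[0..0]=0, sum[0..1]=33, sum[0..2]=75, sum[0..3]=150, sum[0..4]=246, sum[0..5]=360 -> [0, 33, 75, 150, 246, 360] (max |s|=360)
Overall max amplitude: 360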